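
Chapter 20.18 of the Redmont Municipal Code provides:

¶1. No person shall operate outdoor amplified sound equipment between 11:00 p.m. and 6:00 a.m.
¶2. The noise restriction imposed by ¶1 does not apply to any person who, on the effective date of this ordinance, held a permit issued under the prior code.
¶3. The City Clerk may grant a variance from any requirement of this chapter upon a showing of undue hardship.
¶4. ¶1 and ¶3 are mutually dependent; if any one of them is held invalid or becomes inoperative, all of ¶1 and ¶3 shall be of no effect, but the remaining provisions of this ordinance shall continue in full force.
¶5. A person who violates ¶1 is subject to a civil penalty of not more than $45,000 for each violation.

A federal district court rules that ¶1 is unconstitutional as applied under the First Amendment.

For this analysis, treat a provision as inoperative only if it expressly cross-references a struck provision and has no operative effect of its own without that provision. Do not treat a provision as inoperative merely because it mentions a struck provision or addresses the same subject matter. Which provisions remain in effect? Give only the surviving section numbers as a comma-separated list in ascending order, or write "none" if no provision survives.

¶1 is struck. The only function of ¶2 is the grandfather exemption from ¶1, so it cannot stand once ¶1 is removed. The only function of ¶5 is the civil penalty for violating ¶1, so it cannot stand once ¶1 is removed. ¶4 declares ¶1 and ¶3 mutually dependent; since one of them has fallen, all of them are of no effect. That brings down ¶3 as well. The remainder continues in force under ¶4. Only ¶4 remains in effect.

4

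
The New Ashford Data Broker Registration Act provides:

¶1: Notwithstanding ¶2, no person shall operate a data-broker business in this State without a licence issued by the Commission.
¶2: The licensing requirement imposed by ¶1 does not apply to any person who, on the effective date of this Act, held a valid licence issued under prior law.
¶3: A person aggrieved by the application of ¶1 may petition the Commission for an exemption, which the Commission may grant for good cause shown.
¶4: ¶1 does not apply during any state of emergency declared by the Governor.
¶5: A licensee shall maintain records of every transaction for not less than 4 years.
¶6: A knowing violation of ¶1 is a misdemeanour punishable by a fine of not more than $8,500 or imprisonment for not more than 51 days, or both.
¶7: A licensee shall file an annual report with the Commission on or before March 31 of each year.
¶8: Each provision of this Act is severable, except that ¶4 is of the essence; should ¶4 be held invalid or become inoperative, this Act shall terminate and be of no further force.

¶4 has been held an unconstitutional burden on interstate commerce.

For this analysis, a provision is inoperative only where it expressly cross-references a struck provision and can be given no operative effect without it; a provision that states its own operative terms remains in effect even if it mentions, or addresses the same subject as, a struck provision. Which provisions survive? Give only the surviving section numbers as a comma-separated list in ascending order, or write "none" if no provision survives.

none

¶4 is struck. No other provision's operative terms depend on ¶4. ¶8 makes ¶4 an essential term, and ¶4 is the provision held invalid; under ¶8, the entire Act is therefore void. No provision of the Act survives.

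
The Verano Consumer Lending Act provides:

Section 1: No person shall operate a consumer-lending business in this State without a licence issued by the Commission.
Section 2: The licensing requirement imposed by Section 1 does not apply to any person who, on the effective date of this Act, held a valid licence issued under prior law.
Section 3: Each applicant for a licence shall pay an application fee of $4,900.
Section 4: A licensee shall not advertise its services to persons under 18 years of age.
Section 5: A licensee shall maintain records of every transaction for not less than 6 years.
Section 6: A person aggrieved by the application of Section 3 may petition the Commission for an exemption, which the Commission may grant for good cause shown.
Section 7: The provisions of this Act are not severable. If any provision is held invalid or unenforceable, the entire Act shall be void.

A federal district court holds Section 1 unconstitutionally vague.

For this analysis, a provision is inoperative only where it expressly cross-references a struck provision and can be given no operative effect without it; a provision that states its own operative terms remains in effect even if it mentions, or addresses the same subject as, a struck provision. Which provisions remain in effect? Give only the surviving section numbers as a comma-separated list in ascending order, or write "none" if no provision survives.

none

Section 1 is struck. Section 2 operates only by reference to Section 1, so it falls with Section 1. Section 7 provides that the Act is not severable, so the invalidity of any one provision voids the entire Act. No provision of the Act survives.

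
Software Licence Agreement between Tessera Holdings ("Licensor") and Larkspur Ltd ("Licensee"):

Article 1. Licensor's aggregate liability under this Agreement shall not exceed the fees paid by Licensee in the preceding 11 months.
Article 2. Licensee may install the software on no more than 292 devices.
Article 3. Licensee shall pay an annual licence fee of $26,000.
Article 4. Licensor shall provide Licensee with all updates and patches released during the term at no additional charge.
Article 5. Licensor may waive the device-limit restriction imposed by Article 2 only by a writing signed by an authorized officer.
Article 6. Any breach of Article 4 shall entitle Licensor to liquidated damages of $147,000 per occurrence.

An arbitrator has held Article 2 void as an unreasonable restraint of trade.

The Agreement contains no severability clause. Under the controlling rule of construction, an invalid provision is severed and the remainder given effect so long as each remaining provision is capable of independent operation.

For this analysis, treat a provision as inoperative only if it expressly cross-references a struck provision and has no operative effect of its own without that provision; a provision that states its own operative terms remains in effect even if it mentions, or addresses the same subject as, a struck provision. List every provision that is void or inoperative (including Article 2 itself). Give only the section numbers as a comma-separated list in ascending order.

2, 5

Article 2 is struck. Article 5 merely fixes the waiver condition for Article 2; with Article 2 gone it has nothing to operate on and falls away. Under the stated default rule, only provisions that cannot operate independently fall away; the rest are enforced. Article 1, Article 3, Article 4, and Article 6 remain in effect.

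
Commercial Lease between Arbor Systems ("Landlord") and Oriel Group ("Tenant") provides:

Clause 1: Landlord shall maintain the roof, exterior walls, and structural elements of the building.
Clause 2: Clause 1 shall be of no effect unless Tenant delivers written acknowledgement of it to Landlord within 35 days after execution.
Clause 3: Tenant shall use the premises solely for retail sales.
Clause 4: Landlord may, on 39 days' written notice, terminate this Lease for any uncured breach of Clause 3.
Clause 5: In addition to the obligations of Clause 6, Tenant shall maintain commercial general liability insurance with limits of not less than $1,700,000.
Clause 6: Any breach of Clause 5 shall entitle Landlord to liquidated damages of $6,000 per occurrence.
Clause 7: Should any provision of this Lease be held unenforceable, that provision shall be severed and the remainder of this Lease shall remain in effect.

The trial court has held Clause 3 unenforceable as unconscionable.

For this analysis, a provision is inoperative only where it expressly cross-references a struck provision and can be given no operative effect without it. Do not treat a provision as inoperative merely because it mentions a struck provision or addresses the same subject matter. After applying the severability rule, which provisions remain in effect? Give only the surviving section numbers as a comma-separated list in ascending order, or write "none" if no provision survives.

Clause 3 is struck. Clause 4 has no operative effect of its own apart from Clause 3 and is therefore inoperative. Under the severability clause in Clause 7, the remaining provisions continue in force. That leaves Clause 1, Clause 2, Clause 5, Clause 6, and Clause 7 in effect.

1, 2, 5, 6, 7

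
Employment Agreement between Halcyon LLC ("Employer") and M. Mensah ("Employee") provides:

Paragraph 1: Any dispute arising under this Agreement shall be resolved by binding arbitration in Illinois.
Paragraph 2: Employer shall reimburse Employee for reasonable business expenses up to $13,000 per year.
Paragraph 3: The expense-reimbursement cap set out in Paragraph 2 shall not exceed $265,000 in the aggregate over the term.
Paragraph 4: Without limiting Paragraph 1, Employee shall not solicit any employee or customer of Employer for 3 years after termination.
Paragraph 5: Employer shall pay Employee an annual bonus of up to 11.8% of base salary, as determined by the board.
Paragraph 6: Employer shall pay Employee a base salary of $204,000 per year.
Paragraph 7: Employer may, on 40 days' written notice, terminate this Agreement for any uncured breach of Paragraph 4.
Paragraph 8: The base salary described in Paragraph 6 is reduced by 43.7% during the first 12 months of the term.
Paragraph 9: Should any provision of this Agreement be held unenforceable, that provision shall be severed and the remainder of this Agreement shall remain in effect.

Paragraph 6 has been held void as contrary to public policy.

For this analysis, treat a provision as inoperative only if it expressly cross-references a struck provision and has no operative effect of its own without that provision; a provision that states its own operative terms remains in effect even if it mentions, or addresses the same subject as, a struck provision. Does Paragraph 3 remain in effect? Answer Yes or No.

Paragraph 6 is struck. Paragraph 8 has no operative effect of its own apart from Paragraph 6 and is therefore inoperative. Under the severability clause in Paragraph 9, the remaining provisions continue in force. Paragraph 1, Paragraph 2, Paragraph 3, Paragraph 4, Paragraph 5, Paragraph 7, and Paragraph 9 remain in effect. Paragraph 3 is among the surviving provisions, so the answer is yes.

Yes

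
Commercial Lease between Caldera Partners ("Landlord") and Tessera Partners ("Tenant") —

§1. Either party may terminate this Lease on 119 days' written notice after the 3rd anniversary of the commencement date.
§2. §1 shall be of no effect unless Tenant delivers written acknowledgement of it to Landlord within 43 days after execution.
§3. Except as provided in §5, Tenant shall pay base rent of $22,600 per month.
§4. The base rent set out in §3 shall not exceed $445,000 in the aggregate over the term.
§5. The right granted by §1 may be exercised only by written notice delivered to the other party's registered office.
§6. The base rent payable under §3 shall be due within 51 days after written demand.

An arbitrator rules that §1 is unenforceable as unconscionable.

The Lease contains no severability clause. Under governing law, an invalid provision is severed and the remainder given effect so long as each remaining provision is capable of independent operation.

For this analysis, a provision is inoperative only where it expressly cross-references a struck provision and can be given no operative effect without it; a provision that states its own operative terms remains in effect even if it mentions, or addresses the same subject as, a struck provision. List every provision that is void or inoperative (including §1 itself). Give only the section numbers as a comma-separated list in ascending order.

§1 is struck. §2 has no operative effect of its own apart from §1 and is therefore inoperative. §5 merely fixes the notice requirement for §1; with §1 gone it has nothing to operate on and falls away. Although §3 refers to §5, its operative terms do not depend on §5, so it remains in effect. With no severability clause, the stated default rule severs what cannot stand and enforces each remaining provision that can operate on its own. The provisions still in force are §3, §4, and §6.

1, 2, 5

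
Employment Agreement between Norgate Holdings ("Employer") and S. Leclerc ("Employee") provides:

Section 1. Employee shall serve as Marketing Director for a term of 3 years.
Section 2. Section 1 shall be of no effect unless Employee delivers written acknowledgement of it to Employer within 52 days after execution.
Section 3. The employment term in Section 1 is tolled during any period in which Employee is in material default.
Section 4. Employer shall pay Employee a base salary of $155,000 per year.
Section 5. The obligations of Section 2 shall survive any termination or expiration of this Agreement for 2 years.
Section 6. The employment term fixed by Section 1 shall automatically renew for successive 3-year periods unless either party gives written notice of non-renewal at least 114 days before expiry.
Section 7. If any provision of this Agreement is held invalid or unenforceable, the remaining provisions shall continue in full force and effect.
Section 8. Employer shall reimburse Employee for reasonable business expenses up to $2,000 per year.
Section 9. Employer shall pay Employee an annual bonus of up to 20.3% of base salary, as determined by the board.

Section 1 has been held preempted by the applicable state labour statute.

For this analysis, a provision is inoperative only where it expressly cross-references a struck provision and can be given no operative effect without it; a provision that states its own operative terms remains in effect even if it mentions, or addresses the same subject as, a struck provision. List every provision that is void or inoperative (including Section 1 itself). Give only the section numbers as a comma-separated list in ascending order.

Section 1 is struck. The only function of Section 2 is the acknowledgement condition for Section 1, so it cannot stand once Section 1 is removed. Section 3 operates only by reference to Section 1, so it falls with Section 1. Section 6 has no operative effect of its own apart from Section 1 and is therefore inoperative. The only function of Section 5 is the survival period for Section 2, so it cannot stand once Section 2 is removed. Under the severability clause in Section 7, the remaining provisions continue in force. Section 4, Section 7, Section 8, and Section 9 remain in effect.

1, 2, 3, 5, 6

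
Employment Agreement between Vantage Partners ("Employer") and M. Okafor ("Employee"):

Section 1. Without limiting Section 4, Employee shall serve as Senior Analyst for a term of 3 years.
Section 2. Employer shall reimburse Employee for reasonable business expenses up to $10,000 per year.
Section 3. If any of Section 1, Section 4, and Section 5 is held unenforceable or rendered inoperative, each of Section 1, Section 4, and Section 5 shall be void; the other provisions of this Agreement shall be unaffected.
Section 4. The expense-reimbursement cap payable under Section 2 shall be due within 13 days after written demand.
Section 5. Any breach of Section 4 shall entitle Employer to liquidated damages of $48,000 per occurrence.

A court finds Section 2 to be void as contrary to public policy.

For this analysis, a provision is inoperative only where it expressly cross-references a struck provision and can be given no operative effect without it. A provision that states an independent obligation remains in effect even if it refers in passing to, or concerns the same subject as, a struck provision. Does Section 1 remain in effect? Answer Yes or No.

Section 2 is struck. The whole of Section 4 is the payment deadline for the expense-reimbursement cap, defined by reference to Section 2, so Section 4 cannot stand once Section 2 is removed. Section 5 does nothing except set the liquidated-damages amount by reference to Section 4; with Section 4 gone it has no independent effect and is inoperative. Section 3 declares Section 1, Section 4, and Section 5 mutually dependent; since one of them has fallen, all of them are of no effect. That brings down Section 1 as well. The remainder continues in force under Section 3. Only Section 3 remains in effect. Section 1 is among the inoperative provisions, so the answer is no.

No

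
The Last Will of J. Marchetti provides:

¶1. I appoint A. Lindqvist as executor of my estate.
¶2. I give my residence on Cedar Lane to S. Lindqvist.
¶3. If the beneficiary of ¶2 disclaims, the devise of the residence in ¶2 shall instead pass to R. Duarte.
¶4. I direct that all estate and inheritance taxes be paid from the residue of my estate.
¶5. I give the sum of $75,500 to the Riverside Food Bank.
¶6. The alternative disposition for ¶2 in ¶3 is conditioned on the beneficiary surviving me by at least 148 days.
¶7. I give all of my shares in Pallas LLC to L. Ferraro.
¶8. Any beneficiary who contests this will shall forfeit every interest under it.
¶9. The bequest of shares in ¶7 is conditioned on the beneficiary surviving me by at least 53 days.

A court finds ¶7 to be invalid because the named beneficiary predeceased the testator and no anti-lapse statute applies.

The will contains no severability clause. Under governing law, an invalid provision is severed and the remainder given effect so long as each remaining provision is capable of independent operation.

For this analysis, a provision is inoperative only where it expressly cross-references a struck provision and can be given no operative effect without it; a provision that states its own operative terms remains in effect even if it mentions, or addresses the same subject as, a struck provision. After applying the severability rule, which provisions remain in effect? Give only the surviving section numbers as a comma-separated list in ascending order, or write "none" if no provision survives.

¶7 is struck. ¶9 merely fixes the survivorship condition on ¶7; with ¶7 gone it has nothing to operate on and falls away. With no severability clause, the stated default rule severs what cannot stand and enforces each remaining provision that can operate on its own. The provisions still in force are ¶1, ¶2, ¶3, ¶4, ¶5, ¶6, and ¶8.

1, 2, 3, 4, 5, 6, 8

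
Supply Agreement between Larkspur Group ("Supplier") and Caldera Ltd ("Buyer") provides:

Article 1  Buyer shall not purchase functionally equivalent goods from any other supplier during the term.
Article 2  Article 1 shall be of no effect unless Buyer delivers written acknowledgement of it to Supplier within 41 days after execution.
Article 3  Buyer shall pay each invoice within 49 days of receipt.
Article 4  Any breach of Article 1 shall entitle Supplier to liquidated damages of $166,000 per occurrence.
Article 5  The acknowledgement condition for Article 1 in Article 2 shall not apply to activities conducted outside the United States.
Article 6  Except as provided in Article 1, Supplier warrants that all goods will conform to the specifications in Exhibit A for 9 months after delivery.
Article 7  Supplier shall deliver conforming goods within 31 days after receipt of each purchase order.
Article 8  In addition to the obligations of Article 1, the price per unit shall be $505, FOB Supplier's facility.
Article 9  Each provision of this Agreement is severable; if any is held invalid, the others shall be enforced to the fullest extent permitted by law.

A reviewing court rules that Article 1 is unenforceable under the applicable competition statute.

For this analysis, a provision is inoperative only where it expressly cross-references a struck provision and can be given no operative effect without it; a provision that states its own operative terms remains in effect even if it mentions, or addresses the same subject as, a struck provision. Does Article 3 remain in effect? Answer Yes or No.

Yes

Article 1 is struck. Article 2 has no operative effect of its own apart from Article 1 and is therefore inoperative. The whole of Article 4 is the liquidated-damages amount, defined by reference to Article 1, so Article 4 cannot stand once Article 1 is removed. Article 5 operates only by reference to Article 2, so it falls with Article 2. Article 8 mentions Article 1 but its own obligation stands independently of Article 1, so Article 8 is not affected. Although Article 6 refers to Article 1, its operative terms do not depend on Article 1, so it remains in effect. Under the severability clause in Article 9, the remaining provisions continue in force. That leaves Article 3, Article 6, Article 7, Article 8, and Article 9 in effect. Article 3 is among the surviving provisions, so the answer is yes.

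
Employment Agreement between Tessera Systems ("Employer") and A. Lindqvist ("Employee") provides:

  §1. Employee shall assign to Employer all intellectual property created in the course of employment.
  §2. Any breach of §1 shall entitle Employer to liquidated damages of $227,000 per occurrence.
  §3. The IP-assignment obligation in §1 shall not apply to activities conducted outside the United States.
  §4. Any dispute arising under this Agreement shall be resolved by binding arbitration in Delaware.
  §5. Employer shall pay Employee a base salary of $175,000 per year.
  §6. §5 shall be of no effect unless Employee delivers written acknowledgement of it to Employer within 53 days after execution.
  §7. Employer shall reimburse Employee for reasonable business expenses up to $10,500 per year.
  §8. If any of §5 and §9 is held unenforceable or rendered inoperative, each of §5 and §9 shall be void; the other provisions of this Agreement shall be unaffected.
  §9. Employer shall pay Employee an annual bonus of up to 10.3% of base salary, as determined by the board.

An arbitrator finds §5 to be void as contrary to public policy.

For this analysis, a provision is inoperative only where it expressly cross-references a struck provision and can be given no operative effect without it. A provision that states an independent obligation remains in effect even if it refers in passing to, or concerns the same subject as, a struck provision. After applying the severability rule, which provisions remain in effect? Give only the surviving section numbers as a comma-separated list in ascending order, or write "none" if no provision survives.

§5 is struck. §6 operates only by reference to §5, so it falls with §5. §8 declares §5 and §9 mutually dependent; since one of them has fallen, all of them are of no effect. That brings down §9 as well. The remainder continues in force under §8. §1, §2, §3, §4, §7, and §8 remain in effect.

1, 2, 3, 4, 7, 8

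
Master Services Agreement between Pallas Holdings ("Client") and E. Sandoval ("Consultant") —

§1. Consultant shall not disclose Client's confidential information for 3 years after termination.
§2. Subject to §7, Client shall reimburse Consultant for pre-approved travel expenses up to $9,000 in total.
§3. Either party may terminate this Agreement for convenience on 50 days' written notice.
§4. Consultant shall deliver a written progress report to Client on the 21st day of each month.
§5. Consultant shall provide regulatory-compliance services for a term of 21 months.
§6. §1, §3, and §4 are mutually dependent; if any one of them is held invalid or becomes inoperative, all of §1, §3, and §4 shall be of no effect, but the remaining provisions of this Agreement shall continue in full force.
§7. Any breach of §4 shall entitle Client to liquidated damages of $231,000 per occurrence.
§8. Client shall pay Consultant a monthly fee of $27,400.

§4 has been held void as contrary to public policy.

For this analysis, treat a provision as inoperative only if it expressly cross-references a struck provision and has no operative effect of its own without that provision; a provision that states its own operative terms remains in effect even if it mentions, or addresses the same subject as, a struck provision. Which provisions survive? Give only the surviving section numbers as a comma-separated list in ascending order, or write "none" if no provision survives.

2, 5, 6, 8

§4 is struck. §7 operates only by reference to §4, so it falls with §4. §2 mentions §7 but its own obligation stands independently of §7, so §2 is not affected. §6 declares §1, §3, and §4 mutually dependent; since one of them has fallen, all of them are of no effect. That brings down §1 and §3 as well. The remainder continues in force under §6. §2, §5, §6, and §8 remain in effect.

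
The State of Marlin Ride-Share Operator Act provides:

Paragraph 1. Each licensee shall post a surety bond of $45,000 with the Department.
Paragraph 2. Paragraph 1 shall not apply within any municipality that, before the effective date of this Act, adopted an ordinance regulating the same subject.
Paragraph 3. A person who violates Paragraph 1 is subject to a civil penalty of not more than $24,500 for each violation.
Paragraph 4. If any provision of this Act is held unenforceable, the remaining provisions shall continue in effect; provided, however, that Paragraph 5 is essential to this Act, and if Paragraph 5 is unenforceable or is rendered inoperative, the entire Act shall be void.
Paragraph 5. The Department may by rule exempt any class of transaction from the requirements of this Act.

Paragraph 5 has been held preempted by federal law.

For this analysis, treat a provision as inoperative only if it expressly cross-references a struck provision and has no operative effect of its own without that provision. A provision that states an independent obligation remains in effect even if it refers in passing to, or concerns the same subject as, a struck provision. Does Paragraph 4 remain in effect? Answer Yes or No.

No

Paragraph 5 is struck. Nothing else in the Act is defined by reference to Paragraph 5. Paragraph 4 makes Paragraph 5 an essential term, and Paragraph 5 is the provision held invalid; under Paragraph 4, the entire Act is therefore void. No provision of the Act survives. Paragraph 4 is among the inoperative provisions, so the answer is no.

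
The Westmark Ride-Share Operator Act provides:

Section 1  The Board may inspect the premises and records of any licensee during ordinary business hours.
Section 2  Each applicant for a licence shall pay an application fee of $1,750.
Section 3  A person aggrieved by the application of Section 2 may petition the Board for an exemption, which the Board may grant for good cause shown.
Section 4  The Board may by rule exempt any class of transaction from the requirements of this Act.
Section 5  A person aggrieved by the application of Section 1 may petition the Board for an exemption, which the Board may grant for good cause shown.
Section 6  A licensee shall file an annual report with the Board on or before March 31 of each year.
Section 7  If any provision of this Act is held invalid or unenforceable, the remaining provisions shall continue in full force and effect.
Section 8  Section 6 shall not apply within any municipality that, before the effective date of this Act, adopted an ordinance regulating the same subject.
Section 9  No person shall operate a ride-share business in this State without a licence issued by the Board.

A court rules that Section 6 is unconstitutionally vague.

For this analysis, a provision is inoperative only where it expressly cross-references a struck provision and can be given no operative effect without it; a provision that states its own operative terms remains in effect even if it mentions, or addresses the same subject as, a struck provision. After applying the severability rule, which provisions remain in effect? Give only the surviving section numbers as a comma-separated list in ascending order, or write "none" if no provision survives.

Section 6 is struck. Section 8 merely fixes the local-preemption carve-out from Section 6; with Section 6 gone it has nothing to operate on and falls away. Section 7 is a severability clause and preserves every provision that can still be given independent effect. That leaves Section 1, Section 2, Section 3, Section 4, Section 5, Section 7, and Section 9 in effect.

1, 2, 3, 4, 5, 7, 9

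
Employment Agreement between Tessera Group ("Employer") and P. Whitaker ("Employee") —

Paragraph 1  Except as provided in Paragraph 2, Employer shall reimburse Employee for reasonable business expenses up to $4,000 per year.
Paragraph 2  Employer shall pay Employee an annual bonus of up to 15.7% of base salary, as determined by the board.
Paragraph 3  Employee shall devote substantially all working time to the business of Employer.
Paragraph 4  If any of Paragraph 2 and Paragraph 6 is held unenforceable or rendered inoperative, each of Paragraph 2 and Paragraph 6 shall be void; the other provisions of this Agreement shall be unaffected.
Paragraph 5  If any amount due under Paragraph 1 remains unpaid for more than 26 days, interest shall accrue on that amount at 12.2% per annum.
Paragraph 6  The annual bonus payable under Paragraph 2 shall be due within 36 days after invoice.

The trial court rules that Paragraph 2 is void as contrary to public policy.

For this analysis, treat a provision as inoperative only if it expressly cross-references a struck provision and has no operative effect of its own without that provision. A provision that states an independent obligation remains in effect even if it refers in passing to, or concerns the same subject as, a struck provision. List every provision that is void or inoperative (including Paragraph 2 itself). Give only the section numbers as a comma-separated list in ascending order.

Paragraph 2 is struck. Paragraph 6 has no operative effect of its own apart from Paragraph 2 and is therefore inoperative. Paragraph 1 mentions Paragraph 2 but its own obligation stands independently of Paragraph 2, so Paragraph 1 is not affected. Paragraph 4 declares Paragraph 2 and Paragraph 6 mutually dependent; since one of them has fallen, all of them are of no effect. The remainder continues in force under Paragraph 4. The provisions still in force are Paragraph 1, Paragraph 3, Paragraph 4, and Paragraph 5.

2, 6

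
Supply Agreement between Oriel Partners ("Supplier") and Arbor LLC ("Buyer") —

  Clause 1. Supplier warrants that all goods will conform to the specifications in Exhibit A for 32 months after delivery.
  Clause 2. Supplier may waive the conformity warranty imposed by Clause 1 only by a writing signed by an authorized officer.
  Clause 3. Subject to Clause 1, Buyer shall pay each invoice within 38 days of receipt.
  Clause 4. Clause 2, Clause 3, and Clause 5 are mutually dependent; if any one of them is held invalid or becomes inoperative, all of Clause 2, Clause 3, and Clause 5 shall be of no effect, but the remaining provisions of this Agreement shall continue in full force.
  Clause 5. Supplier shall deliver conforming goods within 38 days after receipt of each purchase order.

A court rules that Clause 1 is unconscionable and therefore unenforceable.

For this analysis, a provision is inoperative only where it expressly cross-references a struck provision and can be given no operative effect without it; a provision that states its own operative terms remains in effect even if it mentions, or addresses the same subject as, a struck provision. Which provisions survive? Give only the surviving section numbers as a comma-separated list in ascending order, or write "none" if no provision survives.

4

Clause 1 is struck. Clause 2 has no operative effect of its own apart from Clause 1 and is therefore inoperative. Clause 4 declares Clause 2, Clause 3, and Clause 5 mutually dependent; since one of them has fallen, all of them are of no effect. That brings down Clause 3 and Clause 5 as well. The remainder continues in force under Clause 4. Only Clause 4 remains in effect.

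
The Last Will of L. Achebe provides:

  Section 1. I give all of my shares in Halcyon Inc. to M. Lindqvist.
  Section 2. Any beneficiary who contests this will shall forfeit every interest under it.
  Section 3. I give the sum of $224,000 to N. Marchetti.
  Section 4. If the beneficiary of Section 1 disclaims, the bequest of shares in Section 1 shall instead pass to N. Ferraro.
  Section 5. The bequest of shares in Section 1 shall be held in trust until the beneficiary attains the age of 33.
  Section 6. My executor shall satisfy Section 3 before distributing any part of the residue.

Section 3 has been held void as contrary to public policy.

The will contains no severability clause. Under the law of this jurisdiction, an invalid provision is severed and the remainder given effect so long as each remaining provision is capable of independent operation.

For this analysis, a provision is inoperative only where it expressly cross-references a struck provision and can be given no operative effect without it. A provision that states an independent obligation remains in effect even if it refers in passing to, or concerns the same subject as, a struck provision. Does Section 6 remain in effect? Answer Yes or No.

Section 3 is struck. Section 6 has no operative effect of its own apart from Section 3 and is therefore inoperative. Under the stated default rule, only provisions that cannot operate independently fall away; the rest are enforced. Section 1, Section 2, Section 4, and Section 5 remain in effect. Section 6 is among the inoperative provisions, so the answer is no.

No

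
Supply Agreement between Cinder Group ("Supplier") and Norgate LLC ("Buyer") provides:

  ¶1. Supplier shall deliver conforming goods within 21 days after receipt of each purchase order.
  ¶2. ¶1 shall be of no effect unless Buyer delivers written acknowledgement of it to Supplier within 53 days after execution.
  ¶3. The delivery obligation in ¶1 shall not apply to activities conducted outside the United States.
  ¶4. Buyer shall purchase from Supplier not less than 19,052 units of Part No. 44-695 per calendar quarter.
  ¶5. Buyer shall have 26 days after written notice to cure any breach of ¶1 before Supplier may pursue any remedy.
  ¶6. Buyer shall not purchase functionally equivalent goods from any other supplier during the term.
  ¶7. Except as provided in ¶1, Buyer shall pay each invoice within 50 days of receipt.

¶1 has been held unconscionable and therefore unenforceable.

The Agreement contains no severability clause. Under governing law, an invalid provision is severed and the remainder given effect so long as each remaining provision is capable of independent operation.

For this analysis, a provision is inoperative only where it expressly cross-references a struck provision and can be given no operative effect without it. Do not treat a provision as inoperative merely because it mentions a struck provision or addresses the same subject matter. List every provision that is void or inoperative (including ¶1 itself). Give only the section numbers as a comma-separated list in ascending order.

¶1 is struck. ¶2 has no operative effect of its own apart from ¶1 and is therefore inoperative. The whole of ¶3 is the carve-out from the delivery obligation, defined by reference to ¶1, so ¶3 cannot stand once ¶1 is removed. ¶5 merely fixes the cure period for breach of ¶1; with ¶1 gone it has nothing to operate on and falls away. Although ¶7 refers to ¶1, its operative terms do not depend on ¶1, so it remains in effect. With no severability clause, the stated default rule severs what cannot stand and enforces each remaining provision that can operate on its own. The provisions still in force are ¶4, ¶6, and ¶7.

1, 2, 3, 5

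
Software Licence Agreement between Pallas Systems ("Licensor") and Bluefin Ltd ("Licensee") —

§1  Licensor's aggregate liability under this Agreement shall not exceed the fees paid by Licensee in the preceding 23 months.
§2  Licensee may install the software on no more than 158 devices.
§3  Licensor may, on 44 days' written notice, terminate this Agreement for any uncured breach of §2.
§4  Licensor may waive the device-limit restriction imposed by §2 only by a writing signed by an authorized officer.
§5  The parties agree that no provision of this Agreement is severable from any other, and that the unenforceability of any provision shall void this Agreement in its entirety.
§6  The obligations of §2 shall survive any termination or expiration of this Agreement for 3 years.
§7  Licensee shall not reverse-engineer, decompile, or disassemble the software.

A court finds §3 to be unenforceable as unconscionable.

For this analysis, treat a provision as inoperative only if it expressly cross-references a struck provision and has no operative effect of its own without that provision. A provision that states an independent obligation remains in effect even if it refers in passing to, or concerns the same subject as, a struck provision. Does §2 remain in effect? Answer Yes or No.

No

§3 is struck. No other provision's operative terms depend on §3. §5 provides that the Agreement is not severable, so the invalidity of any one provision voids the entire Agreement. No provision of the Agreement survives. §2 is among the inoperative provisions, so the answer is no.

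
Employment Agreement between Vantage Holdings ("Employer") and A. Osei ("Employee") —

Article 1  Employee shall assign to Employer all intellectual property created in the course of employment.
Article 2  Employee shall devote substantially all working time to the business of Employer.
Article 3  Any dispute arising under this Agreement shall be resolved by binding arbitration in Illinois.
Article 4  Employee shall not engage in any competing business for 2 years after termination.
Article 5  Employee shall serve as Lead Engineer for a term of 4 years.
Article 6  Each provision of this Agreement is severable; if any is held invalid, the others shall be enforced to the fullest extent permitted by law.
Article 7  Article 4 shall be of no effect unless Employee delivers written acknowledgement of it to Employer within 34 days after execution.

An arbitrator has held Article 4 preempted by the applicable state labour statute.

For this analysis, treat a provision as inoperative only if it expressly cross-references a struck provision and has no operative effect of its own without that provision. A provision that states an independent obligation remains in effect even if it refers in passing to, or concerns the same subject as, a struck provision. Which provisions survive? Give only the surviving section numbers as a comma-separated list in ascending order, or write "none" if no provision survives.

Article 4 is struck. Article 7 has no operative effect of its own apart from Article 4 and is therefore inoperative. Article 6 is a severability clause and preserves every provision that can still be given independent effect. The provisions still in force are Article 1, Article 2, Article 3, Article 5, and Article 6.

1, 2, 3, 5, 6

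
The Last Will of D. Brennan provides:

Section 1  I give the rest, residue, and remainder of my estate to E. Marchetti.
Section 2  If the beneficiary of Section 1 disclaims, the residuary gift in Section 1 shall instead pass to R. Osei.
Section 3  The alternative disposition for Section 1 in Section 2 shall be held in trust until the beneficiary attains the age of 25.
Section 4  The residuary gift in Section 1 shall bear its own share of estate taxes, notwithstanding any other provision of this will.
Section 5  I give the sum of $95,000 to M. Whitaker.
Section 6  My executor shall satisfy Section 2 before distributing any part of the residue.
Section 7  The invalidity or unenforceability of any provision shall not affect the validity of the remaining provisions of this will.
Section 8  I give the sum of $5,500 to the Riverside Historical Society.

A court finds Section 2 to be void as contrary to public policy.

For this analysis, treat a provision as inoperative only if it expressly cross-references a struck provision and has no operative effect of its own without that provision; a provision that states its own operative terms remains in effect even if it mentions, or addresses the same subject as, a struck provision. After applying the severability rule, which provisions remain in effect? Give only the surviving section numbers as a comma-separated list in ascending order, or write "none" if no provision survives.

1, 4, 5, 7, 8

Section 2 is struck. Section 3 operates only by reference to Section 2, so it falls with Section 2. Section 6 operates only by reference to Section 2, so it falls with Section 2. Under the severability clause in Section 7, the remaining provisions continue in force. That leaves Section 1, Section 4, Section 5, Section 7, and Section 8 in effect.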